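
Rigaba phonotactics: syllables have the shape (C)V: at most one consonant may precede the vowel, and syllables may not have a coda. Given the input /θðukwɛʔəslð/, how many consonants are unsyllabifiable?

5

Under (C)V, the unsyllabifiable consonants are /θ/, /k/, /s/, /l/, /ð/ (no codas are permitted; onsets are limited to one consonant).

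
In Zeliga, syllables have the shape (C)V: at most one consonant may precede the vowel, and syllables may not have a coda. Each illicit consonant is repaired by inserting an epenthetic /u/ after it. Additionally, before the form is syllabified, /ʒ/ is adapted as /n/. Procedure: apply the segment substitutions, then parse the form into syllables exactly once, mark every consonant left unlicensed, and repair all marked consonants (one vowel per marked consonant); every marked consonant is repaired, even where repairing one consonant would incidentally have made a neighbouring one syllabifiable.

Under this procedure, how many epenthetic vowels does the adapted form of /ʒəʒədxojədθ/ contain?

3

After substitution the input is /nənədxojədθ/.
The unsyllabifiable consonants are /d/, /d/, /θ/; each receives one epenthetic vowel.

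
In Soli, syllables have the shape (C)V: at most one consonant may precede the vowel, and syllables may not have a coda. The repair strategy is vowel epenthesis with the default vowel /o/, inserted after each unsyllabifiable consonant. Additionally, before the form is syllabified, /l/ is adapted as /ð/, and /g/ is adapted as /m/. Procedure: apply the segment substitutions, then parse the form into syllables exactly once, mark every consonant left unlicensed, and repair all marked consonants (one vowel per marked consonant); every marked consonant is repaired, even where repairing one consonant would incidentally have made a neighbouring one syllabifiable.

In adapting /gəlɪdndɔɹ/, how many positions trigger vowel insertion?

After substitution the input is /məðɪdndɔɹ/.
The unsyllabifiable consonants are /d/, /n/, /ɹ/; each receives one epenthetic vowel.

3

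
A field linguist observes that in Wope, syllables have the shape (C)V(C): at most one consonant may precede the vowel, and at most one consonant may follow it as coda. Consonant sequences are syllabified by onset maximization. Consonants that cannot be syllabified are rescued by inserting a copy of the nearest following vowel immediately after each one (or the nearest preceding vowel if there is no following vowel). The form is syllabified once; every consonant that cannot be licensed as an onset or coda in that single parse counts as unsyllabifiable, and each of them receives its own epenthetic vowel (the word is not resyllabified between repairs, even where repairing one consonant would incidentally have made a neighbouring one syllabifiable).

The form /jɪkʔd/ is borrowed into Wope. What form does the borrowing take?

Syllabifying with onset maximization leaves /ʔ/, /d/ stranded (at most one coda consonant is licensed; onsets are limited to one consonant).
Each unlicensed consonant becomes the onset of a new syllable: /ʔ/ → /ʔɪ/, /d/ → /dɪ/.

jɪkʔɪdɪ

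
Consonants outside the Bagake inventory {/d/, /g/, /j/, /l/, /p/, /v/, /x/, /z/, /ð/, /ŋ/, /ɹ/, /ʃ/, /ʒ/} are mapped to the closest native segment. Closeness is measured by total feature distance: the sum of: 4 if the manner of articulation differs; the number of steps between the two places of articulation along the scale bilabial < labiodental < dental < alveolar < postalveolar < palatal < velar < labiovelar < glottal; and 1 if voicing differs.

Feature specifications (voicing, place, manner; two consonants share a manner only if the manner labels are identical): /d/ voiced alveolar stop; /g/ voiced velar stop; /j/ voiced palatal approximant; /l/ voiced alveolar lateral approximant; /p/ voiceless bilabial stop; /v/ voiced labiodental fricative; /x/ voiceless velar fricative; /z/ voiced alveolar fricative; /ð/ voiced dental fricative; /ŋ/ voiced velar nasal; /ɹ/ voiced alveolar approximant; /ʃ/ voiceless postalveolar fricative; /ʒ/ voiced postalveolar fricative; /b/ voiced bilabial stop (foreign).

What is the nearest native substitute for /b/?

/p/ is closest: same manner (stop), place distance 0 (bilabial→bilabial), voicing differs (+1); total 1. Next closest is /d/ at distance 3.

p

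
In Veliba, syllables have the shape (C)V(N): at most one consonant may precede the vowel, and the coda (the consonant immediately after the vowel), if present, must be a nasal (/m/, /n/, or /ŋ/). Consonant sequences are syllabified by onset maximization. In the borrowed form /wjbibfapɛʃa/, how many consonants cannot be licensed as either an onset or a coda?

Syllabifying with onset maximization leaves /w/, /j/, /b/ stranded (only a nasal (/m/, /n/, or /ŋ/) is licensed in coda position; onsets are limited to one consonant).

3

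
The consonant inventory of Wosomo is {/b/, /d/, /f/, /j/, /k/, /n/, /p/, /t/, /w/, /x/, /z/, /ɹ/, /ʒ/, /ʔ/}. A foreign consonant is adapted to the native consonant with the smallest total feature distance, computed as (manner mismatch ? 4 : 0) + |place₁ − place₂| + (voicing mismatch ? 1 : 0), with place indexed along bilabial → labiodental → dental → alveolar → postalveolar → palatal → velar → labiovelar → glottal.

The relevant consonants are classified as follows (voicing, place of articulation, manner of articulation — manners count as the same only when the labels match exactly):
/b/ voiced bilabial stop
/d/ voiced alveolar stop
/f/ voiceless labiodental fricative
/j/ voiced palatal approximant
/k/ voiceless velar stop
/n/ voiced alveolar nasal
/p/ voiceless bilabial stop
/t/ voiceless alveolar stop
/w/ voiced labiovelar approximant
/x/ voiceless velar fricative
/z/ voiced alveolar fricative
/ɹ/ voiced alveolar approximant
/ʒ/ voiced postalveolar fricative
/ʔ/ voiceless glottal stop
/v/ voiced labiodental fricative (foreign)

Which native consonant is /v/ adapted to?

f

/f/ is closest: same manner (fricative), place distance 0 (labiodental→labiodental), voicing differs (+1); total 1. Next closest is /z/ at distance 2.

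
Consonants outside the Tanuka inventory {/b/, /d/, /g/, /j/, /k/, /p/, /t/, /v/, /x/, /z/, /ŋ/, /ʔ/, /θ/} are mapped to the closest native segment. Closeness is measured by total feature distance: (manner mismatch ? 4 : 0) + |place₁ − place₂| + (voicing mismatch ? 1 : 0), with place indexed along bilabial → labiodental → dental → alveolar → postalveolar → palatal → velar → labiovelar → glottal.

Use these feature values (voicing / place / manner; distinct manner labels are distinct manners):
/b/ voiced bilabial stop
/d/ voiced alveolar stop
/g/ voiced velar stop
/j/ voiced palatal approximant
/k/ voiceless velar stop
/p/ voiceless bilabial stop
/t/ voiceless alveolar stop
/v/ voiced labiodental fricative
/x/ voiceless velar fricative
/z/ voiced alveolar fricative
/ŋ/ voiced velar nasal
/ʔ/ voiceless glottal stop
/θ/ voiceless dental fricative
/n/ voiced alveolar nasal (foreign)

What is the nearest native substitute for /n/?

/ŋ/ is closest: same manner (nasal), place distance 3 (alveolar→velar), same voicing; total 3. Next closest is /d/ at distance 4.

ŋ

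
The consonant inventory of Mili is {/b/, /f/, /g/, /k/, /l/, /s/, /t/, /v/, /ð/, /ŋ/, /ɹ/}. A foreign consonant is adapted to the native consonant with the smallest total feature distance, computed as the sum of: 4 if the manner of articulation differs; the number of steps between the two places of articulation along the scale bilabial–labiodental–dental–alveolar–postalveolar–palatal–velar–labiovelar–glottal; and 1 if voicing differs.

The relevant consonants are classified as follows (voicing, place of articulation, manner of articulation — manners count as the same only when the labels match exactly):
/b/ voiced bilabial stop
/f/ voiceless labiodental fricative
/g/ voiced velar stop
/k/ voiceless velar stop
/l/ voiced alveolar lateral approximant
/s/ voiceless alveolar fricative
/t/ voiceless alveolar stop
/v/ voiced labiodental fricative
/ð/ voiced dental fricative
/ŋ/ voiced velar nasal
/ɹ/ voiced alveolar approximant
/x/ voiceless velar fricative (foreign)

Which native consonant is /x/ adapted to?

/s/ is closest: same manner (fricative), place distance 3 (velar→alveolar), same voicing; total 3. Next closest is /k/ at distance 4.

s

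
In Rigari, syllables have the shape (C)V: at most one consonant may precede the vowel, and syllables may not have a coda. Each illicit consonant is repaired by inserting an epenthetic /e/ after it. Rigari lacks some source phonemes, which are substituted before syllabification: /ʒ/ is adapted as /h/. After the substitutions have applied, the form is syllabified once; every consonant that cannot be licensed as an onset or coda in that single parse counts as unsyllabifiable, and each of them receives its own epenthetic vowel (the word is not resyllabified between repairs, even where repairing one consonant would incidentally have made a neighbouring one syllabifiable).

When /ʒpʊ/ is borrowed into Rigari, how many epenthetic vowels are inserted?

After substitution the input is /hpʊ/.
The unsyllabifiable consonants are /h/; each receives one epenthetic vowel.

1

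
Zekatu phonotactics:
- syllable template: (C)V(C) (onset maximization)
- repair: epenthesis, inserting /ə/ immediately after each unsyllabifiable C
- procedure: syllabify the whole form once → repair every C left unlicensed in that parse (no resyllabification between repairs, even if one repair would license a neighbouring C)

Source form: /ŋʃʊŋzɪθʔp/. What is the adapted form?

The consonants /ŋ/, /ʔ/, /p/ cannot be parsed into a legal (C)V(C) syllable (at most one coda consonant is licensed; onsets are limited to one consonant).
Inserting the epenthetic vowel yields /ŋ/ → /ŋə/, /ʔ/ → /ʔə/, /p/ → /pə/.

ŋəʃʊŋzɪθʔəpə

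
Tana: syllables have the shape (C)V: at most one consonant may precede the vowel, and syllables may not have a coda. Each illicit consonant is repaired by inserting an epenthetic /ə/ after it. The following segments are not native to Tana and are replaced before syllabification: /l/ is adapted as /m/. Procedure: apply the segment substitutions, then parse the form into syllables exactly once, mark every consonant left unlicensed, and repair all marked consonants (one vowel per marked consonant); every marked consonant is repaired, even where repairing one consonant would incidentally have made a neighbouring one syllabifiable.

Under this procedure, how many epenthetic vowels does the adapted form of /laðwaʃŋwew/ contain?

After substitution the input is /maðwaʃŋwew/.
The unsyllabifiable consonants are /ð/, /ʃ/, /ŋ/, /w/; each receives one epenthetic vowel.

4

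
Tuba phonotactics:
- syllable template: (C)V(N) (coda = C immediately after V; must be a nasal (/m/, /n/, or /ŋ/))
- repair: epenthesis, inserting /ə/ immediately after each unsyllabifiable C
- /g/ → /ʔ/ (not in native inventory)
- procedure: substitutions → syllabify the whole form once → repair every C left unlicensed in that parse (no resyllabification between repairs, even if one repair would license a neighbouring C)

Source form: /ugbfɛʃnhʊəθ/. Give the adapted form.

uʔəbəfɛʃənəhʊəθə

Substitution: /g/ → /ʔ/, giving /uʔbfɛʃnhʊəθ/.
Under (C)V(N), the unsyllabifiable consonants are /ʔ/, /b/, /ʃ/, /n/, /θ/ (only a nasal (/m/, /n/, or /ŋ/) is licensed in coda position; onsets are limited to one consonant).
Each unlicensed consonant becomes the onset of a new syllable: /ʔ/ → /ʔə/, /b/ → /bə/, /ʃ/ → /ʃə/, /n/ → /nə/, /θ/ → /θə/.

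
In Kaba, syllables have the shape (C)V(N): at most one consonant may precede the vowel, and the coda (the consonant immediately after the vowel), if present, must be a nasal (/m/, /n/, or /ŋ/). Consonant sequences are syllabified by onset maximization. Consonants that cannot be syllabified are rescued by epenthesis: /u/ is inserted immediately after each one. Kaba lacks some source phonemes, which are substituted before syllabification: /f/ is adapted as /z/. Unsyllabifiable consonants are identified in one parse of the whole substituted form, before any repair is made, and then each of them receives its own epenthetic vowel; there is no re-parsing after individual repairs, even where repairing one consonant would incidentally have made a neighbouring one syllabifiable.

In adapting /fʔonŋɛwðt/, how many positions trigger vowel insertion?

4

After substitution the input is /zʔonŋɛwðt/.
The unsyllabifiable consonants are /z/, /w/, /ð/, /t/; each receives one epenthetic vowel.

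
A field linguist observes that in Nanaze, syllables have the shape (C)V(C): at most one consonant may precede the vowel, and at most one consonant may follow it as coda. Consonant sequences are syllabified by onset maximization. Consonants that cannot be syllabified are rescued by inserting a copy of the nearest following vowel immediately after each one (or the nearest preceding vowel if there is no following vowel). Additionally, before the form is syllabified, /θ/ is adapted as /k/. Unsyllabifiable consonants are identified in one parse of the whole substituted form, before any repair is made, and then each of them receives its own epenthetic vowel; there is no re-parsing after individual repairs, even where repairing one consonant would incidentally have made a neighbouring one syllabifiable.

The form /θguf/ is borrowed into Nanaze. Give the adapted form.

Substitution: /θ/ → /k/, giving /kguf/.
Syllabifying with onset maximization leaves /k/ stranded (at most one coda consonant is licensed; onsets are limited to one consonant).
Inserting the epenthetic vowel yields /k/ → /ku/.

kuguf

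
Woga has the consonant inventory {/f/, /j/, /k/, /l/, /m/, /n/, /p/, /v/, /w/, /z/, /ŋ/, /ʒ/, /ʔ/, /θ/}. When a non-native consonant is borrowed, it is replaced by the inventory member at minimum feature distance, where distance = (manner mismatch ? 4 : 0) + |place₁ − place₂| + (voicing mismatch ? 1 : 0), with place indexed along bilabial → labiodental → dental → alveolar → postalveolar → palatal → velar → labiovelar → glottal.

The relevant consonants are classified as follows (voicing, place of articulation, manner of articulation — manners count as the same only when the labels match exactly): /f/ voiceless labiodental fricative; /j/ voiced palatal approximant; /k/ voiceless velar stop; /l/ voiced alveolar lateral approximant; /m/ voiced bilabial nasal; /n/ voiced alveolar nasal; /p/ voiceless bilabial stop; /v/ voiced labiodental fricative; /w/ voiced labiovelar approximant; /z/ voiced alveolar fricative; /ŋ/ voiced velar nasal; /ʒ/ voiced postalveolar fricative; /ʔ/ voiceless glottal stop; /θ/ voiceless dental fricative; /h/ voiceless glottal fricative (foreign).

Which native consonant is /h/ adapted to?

ʔ

/ʔ/ is closest: manner differs (fricative→stop, +4), place distance 0 (glottal→glottal), same voicing; total 4. Next closest is /ʒ/ at distance 5.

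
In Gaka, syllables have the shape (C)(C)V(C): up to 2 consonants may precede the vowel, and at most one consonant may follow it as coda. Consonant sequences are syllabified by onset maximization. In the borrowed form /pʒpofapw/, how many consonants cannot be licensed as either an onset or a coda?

Under (C)(C)V(C), the unsyllabifiable consonants are /p/, /w/ (at most one coda consonant is licensed; onsets may contain at most 2 consonants).

2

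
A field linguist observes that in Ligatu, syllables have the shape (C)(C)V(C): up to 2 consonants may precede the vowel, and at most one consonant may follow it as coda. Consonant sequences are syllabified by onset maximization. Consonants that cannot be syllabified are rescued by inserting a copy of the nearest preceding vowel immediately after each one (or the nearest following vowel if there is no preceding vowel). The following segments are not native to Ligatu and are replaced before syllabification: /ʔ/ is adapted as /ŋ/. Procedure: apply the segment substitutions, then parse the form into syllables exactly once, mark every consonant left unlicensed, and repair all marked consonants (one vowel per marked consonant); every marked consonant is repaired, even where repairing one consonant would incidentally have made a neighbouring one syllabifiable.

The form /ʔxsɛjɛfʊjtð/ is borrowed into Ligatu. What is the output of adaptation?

Substitution: /ʔ/ → /ŋ/, giving /ŋxsɛjɛfʊjtð/.
The consonants /ŋ/, /t/, /ð/ cannot be parsed into a legal (C)(C)V(C) syllable (at most one coda consonant is licensed; onsets may contain at most 2 consonants).
Epenthesis after each stranded consonant: /ŋ/ → /ŋɛ/, /t/ → /tʊ/, /ð/ → /ðʊ/.

ŋɛxsɛjɛfʊjtʊðʊ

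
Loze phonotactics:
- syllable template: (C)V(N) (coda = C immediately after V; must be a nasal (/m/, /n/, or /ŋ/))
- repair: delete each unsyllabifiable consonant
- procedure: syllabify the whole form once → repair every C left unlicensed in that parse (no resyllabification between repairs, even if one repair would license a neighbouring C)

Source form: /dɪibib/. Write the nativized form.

dɪibi

Syllabifying with onset maximization leaves /b/ stranded (only a nasal (/m/, /n/, or /ŋ/) is licensed in coda position; onsets are limited to one consonant).
Each unlicensed consonant is deleted: /b/.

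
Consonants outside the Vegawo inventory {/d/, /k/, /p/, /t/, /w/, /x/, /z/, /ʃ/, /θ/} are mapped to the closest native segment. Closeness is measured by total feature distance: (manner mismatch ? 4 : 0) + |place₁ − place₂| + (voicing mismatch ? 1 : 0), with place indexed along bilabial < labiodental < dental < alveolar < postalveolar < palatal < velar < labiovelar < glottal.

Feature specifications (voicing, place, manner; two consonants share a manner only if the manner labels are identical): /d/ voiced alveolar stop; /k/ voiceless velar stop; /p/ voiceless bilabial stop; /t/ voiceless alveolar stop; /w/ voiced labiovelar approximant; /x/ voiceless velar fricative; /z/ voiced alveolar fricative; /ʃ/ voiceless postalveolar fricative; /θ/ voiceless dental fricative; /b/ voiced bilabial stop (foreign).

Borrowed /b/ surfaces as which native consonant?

p

/p/ is closest: same manner (stop), place distance 0 (bilabial→bilabial), voicing differs (+1); total 1. Next closest is /d/ at distance 3.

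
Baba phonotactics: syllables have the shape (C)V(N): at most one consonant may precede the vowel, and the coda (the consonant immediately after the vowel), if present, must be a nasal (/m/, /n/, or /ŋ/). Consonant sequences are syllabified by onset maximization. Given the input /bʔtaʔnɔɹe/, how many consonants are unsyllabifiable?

Syllabifying with onset maximization leaves /b/, /ʔ/, /ʔ/ stranded (only a nasal (/m/, /n/, or /ŋ/) is licensed in coda position; onsets are limited to one consonant).

3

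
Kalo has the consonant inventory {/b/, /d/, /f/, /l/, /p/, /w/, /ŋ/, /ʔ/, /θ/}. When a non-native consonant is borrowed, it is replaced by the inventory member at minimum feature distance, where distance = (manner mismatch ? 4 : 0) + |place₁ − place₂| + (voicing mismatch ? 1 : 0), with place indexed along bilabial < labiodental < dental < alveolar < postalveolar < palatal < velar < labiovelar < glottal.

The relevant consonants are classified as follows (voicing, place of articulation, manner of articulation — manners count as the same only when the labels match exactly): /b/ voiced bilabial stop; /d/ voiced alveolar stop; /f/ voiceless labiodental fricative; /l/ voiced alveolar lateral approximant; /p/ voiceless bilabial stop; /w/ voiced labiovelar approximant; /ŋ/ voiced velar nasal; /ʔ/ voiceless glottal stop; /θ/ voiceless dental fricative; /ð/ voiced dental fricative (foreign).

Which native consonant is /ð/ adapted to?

θ

/θ/ is closest: same manner (fricative), place distance 0 (dental→dental), voicing differs (+1); total 1. Next closest is /f/ at distance 2.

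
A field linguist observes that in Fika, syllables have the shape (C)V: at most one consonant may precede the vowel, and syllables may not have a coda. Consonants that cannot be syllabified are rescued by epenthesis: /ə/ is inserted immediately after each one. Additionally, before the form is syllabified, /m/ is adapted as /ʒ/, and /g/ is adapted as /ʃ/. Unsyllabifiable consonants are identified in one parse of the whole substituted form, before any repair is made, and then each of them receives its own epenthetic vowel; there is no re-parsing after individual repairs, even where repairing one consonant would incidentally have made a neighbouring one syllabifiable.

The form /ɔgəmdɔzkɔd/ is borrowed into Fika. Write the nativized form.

Substitution: /g/ → /ʃ/, /m/ → /ʒ/, giving /ɔʃəʒdɔzkɔd/.
Syllabifying with onset maximization leaves /ʒ/, /z/, /d/ stranded (no codas are permitted; onsets are limited to one consonant).
Inserting the epenthetic vowel yields /ʒ/ → /ʒə/, /z/ → /zə/, /d/ → /də/.

ɔʃəʒədɔzəkɔdə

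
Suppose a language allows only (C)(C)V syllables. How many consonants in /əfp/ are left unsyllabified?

2

Syllabifying with onset maximization leaves /f/, /p/ stranded (no codas are permitted; onsets may contain at most 2 consonants).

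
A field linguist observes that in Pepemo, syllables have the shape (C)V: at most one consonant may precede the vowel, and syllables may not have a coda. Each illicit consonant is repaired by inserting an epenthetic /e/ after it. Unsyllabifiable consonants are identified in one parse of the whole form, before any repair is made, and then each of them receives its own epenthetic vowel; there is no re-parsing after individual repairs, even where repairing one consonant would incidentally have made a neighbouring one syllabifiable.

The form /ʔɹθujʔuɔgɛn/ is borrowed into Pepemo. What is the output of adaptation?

The consonants /ʔ/, /ɹ/, /j/, /n/ cannot be parsed into a legal (C)V syllable (no codas are permitted; onsets are limited to one consonant).
Each unlicensed consonant becomes the onset of a new syllable: /ʔ/ → /ʔe/, /ɹ/ → /ɹe/, /j/ → /je/, /n/ → /ne/.

ʔeɹeθujeʔuɔgɛne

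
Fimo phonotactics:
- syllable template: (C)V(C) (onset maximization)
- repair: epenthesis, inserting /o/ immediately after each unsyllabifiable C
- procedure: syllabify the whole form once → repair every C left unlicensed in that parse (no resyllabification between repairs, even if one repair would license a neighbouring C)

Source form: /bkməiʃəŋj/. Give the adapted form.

bokoməiʃəŋjo

The consonants /b/, /k/, /j/ cannot be parsed into a legal (C)V(C) syllable (at most one coda consonant is licensed; onsets are limited to one consonant).
Each unlicensed consonant becomes the onset of a new syllable: /b/ → /bo/, /k/ → /ko/, /j/ → /jo/.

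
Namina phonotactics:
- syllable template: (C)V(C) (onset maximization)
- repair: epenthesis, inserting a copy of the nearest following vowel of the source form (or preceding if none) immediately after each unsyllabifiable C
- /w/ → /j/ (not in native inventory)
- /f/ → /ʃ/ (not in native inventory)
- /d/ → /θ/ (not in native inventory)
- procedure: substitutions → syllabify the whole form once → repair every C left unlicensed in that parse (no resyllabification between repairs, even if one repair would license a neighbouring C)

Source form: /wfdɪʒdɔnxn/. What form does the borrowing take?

jɪʃɪθɪʒθɔnxɔnɔ

Substitution: /w/ → /j/, /f/ → /ʃ/, /d/ → /θ/, giving /jʃθɪʒθɔnxn/.
Under (C)V(C), the unsyllabifiable consonants are /j/, /ʃ/, /x/, /n/ (at most one coda consonant is licensed; onsets are limited to one consonant).
Inserting the epenthetic vowel yields /j/ → /jɪ/, /ʃ/ → /ʃɪ/, /x/ → /xɔ/, /n/ → /nɔ/.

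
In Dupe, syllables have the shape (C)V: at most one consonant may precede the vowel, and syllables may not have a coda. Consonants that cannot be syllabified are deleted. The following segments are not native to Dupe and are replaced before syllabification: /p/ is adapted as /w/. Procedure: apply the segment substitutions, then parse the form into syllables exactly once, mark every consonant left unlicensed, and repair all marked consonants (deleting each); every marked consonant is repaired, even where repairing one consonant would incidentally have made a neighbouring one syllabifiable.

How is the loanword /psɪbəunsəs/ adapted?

Substitution: /p/ → /w/, giving /wsɪbəunsəs/.
The consonants /w/, /n/, /s/ cannot be parsed into a legal (C)V syllable (no codas are permitted; onsets are limited to one consonant).
Deletion applies to /w/, /n/, /s/.

sɪbəusə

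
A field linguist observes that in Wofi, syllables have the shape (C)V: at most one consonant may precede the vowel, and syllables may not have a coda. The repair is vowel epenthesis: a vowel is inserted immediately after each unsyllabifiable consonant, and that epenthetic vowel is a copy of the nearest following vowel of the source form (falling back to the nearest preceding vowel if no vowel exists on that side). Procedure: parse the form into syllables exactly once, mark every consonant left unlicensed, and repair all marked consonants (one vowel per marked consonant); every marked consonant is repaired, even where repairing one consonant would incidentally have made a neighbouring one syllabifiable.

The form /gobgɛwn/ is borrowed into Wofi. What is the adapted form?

Under (C)V, the unsyllabifiable consonants are /b/, /w/, /n/ (no codas are permitted; onsets are limited to one consonant).
Epenthesis after each stranded consonant: /b/ → /bɛ/, /w/ → /wɛ/, /n/ → /nɛ/.

gobɛgɛwɛnɛ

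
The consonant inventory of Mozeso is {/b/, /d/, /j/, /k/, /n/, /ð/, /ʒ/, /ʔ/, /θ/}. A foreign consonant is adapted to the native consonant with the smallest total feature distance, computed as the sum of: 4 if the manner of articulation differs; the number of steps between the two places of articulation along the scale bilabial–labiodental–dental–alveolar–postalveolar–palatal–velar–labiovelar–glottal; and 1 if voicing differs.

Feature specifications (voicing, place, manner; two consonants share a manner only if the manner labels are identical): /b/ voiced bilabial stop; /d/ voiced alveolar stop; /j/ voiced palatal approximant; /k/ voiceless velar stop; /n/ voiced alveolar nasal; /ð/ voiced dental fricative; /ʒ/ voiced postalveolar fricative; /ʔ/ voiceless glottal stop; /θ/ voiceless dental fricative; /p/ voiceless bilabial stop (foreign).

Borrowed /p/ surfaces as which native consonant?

/b/ is closest: same manner (stop), place distance 0 (bilabial→bilabial), voicing differs (+1); total 1. Next closest is /d/ at distance 4.

b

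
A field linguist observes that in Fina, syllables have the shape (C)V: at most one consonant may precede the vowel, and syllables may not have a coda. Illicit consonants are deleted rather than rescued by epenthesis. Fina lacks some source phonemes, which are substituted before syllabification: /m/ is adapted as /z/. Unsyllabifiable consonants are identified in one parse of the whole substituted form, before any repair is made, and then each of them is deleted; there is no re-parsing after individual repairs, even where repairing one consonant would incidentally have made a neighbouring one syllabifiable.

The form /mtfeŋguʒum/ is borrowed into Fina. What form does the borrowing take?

feguʒu

Substitution: /m/ → /z/, giving /ztfeŋguʒuz/.
The consonants /z/, /t/, /ŋ/, /z/ cannot be parsed into a legal (C)V syllable (no codas are permitted; onsets are limited to one consonant).
Deletion applies to /z/, /t/, /ŋ/, /z/.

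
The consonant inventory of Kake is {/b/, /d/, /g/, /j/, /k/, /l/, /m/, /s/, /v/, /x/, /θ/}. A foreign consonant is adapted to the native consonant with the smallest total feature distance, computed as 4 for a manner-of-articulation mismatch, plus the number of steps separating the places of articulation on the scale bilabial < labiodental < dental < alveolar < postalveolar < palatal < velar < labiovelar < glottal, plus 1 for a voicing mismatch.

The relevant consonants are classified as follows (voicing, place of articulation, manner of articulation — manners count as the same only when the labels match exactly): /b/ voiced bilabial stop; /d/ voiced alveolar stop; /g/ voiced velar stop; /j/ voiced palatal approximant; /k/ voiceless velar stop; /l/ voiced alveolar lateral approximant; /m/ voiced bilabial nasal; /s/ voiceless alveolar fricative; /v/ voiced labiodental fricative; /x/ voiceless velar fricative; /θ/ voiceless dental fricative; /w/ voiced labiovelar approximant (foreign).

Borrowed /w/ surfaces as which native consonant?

j

/j/ is closest: same manner (approximant), place distance 2 (labiovelar→palatal), same voicing; total 2. Next closest is /g/ at distance 5.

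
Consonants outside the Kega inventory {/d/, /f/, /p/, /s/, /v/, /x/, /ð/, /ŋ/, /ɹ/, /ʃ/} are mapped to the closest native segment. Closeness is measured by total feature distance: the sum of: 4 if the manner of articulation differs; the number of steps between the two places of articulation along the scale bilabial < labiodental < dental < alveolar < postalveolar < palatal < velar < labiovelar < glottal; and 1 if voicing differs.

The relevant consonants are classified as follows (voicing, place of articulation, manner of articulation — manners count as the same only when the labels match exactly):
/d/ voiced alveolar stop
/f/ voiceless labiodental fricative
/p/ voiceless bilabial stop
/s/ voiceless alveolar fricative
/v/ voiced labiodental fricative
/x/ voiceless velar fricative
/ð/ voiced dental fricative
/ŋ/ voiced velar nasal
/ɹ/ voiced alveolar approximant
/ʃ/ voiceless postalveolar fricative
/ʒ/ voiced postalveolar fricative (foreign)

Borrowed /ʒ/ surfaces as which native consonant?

/ʃ/ is closest: same manner (fricative), place distance 0 (postalveolar→postalveolar), voicing differs (+1); total 1. Next closest is /s/ at distance 2.

ʃ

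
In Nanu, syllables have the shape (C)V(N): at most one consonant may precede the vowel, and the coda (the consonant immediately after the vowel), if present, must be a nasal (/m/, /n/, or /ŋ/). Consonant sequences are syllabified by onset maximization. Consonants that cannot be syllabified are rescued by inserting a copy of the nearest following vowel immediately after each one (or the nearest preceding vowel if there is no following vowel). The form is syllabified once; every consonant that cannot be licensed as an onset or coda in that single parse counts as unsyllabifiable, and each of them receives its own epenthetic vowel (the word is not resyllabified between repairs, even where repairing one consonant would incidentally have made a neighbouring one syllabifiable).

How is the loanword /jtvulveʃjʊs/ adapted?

jutuvuleveʃʊjʊsʊ

The consonants /j/, /t/, /l/, /ʃ/, /s/ cannot be parsed into a legal (C)V(N) syllable (only a nasal (/m/, /n/, or /ŋ/) is licensed in coda position; onsets are limited to one consonant).
Each unlicensed consonant becomes the onset of a new syllable: /j/ → /ju/, /t/ → /tu/, /l/ → /le/, /ʃ/ → /ʃʊ/, /s/ → /sʊ/.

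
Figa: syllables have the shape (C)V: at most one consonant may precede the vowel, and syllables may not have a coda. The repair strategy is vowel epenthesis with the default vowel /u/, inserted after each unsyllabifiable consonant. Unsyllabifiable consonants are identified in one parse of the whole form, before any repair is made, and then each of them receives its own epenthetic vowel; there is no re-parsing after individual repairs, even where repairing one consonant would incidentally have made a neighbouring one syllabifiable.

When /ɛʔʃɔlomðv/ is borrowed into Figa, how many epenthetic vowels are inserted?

The unsyllabifiable consonants are /ʔ/, /m/, /ð/, /v/; each receives one epenthetic vowel.

4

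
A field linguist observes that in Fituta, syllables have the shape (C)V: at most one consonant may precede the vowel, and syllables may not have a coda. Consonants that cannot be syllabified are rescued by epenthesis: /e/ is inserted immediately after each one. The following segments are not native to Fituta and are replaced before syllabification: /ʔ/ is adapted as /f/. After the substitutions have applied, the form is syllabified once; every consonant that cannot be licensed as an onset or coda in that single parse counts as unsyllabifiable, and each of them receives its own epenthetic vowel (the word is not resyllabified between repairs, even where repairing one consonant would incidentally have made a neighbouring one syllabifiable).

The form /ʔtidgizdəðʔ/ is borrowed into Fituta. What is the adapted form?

fetidegizedəðefe

Substitution: /ʔ/ → /f/, giving /ftidgizdəðf/.
The consonants /f/, /d/, /z/, /ð/, /f/ cannot be parsed into a legal (C)V syllable (no codas are permitted; onsets are limited to one consonant).
Each unlicensed consonant becomes the onset of a new syllable: /f/ → /fe/, /d/ → /de/, /z/ → /ze/, /ð/ → /ðe/, /f/ → /fe/.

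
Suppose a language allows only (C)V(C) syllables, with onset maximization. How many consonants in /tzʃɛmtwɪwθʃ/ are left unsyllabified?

Syllabifying with onset maximization leaves /t/, /z/, /t/, /θ/, /ʃ/ stranded (at most one coda consonant is licensed; onsets are limited to one consonant).

5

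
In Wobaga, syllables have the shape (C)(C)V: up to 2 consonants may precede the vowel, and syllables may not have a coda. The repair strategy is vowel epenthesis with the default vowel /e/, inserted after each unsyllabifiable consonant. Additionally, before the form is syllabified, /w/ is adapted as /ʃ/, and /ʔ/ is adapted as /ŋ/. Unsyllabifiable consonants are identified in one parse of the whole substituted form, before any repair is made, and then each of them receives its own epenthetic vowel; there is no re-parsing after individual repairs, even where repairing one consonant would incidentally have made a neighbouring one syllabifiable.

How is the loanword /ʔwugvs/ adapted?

ŋʃugevese

Substitution: /ʔ/ → /ŋ/, /w/ → /ʃ/, giving /ŋʃugvs/.
Syllabifying with onset maximization leaves /g/, /v/, /s/ stranded (no codas are permitted; onsets may contain at most 2 consonants).
Epenthesis after each stranded consonant: /g/ → /ge/, /v/ → /ve/, /s/ → /se/.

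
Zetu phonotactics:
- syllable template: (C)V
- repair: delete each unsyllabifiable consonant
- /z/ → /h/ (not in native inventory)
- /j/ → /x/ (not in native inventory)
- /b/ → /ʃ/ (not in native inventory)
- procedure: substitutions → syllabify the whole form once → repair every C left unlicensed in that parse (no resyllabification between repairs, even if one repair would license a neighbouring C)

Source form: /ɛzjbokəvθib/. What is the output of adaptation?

Substitution: /z/ → /h/, /j/ → /x/, /b/ → /ʃ/, giving /ɛhxʃokəvθiʃ/.
Syllabifying with onset maximization leaves /h/, /x/, /v/, /ʃ/ stranded (no codas are permitted; onsets are limited to one consonant).
Each unlicensed consonant is deleted: /h/, /x/, /v/, /ʃ/.

ɛʃokəθi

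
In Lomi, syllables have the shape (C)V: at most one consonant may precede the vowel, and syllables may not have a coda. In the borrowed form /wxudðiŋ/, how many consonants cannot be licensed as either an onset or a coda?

3

Syllabifying with onset maximization leaves /w/, /d/, /ŋ/ stranded (no codas are permitted; onsets are limited to one consonant).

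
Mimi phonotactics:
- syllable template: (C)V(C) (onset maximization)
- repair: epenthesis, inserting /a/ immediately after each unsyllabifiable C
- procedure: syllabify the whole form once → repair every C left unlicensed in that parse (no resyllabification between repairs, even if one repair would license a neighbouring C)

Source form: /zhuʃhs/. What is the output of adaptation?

zahuʃhasa

Under (C)V(C), the unsyllabifiable consonants are /z/, /h/, /s/ (at most one coda consonant is licensed; onsets are limited to one consonant).
Epenthesis after each stranded consonant: /z/ → /za/, /h/ → /ha/, /s/ → /sa/.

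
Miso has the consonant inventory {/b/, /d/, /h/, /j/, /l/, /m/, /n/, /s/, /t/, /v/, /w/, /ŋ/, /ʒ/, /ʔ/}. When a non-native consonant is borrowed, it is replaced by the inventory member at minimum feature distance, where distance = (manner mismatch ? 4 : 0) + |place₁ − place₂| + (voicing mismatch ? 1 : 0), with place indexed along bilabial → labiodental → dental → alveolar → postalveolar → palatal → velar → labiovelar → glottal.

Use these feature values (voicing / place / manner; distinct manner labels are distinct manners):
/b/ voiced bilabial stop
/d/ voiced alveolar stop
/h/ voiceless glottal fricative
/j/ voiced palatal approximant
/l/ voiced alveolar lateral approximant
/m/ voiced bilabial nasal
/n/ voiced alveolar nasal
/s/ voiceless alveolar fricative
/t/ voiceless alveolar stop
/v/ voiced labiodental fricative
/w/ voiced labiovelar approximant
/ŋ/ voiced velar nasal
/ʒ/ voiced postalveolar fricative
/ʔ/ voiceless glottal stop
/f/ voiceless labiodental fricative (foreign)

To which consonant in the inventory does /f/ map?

/v/ is closest: same manner (fricative), place distance 0 (labiodental→labiodental), voicing differs (+1); total 1. Next closest is /s/ at distance 2.

v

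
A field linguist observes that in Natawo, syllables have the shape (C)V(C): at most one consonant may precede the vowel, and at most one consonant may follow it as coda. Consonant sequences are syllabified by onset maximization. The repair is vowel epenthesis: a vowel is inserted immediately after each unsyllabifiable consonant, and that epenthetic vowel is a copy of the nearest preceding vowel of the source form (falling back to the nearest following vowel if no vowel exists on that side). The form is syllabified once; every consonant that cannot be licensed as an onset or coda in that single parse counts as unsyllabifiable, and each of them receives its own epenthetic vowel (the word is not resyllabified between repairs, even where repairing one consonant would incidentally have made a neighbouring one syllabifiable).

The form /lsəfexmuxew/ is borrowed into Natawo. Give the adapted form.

Syllabifying with onset maximization leaves /l/ stranded (at most one coda consonant is licensed; onsets are limited to one consonant).
Inserting the epenthetic vowel yields /l/ → /lə/.

ləsəfexmuxew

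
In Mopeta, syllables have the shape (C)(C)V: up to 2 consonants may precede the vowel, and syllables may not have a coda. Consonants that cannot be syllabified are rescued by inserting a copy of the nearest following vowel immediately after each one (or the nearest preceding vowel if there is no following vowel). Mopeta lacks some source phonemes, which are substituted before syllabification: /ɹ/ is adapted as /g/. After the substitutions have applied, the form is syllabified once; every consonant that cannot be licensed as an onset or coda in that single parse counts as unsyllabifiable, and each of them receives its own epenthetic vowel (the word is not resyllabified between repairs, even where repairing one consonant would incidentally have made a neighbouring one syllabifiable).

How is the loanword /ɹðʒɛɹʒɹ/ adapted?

gɛðʒɛgɛʒɛgɛ

Substitution: /ɹ/ → /g/, giving /gðʒɛgʒg/.
Under (C)(C)V, the unsyllabifiable consonants are /g/, /g/, /ʒ/, /g/ (no codas are permitted; onsets may contain at most 2 consonants).
Each unlicensed consonant becomes the onset of a new syllable: /g/ → /gɛ/, /g/ → /gɛ/, /ʒ/ → /ʒɛ/, /g/ → /gɛ/.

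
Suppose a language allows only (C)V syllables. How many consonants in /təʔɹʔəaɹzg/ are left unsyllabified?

The consonants /ʔ/, /ɹ/, /ɹ/, /z/, /g/ cannot be parsed into a legal (C)V syllable (no codas are permitted; onsets are limited to one consonant).

5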